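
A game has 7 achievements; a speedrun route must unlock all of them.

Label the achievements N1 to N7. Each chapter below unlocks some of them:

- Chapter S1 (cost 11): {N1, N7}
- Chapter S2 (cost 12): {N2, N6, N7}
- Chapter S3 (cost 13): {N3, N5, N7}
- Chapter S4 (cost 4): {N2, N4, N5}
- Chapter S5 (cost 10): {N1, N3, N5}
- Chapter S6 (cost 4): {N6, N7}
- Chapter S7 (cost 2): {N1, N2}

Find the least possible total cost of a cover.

18

S4, S5, S6 together cover every achievement (S4 ∪ S5 ∪ S6 = {N1, N2, N3, N4, N5, N6, N7}); total cost 4 + 10 + 4 = 18.
The greedy pick S7, S4, S6, S5 costs 20; no covering selection beats 18.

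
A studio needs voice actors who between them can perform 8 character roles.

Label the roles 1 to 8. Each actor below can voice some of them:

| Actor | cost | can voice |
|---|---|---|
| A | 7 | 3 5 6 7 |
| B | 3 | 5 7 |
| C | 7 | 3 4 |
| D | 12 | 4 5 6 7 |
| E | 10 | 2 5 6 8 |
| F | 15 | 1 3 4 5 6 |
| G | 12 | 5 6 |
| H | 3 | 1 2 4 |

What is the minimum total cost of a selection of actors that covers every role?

20

A, E, H together cover every role (A ∪ E ∪ H = {1, 2, 3, 4, 5, 6, 7, 8}); total cost 7 + 10 + 3 = 20.
The greedy pick H, B, A, E costs 23; no covering selection beats 20.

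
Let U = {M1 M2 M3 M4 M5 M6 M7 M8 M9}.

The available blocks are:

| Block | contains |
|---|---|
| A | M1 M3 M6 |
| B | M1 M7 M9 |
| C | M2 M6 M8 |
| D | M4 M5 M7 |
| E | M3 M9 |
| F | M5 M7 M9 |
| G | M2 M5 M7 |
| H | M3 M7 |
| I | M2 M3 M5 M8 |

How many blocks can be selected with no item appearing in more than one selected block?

C, D, E are pairwise disjoint (C={M2,M6,M8}; D={M4,M5,M7}; E={M3,M9}).
Every remaining block overlaps one of these, and no 4 of the listed blocks are pairwise disjoint, so 3 is the maximum.

3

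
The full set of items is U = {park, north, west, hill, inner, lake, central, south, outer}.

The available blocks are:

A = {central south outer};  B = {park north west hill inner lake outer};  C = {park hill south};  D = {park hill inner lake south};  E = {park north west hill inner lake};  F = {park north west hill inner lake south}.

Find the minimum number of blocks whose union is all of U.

A and F cover everything between them: the union {park, north, west, hill, inner, lake, central, south, outer} is all of U.
No single block has all 9 items (the largest, B, has 7), so 2 is optimal.

2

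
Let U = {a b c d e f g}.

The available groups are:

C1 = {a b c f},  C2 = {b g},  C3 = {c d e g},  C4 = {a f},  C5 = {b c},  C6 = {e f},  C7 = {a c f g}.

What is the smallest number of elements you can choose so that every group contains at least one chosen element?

Take H = {b, f, g}. Each listed group contains at least one of these, so H is a hitting set of size 3.
No choice of 2 elements meets every group, so 3 is the minimum.

3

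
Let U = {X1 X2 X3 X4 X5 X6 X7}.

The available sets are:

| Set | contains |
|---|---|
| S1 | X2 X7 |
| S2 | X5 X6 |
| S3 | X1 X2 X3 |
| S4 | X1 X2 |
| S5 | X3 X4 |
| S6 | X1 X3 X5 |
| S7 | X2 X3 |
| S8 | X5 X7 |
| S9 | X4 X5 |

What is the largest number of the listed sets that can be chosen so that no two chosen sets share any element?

3

S4, S5, S8 are pairwise disjoint (S4={X1,X2}; S5={X3,X4}; S8={X5,X7}).
Every remaining set overlaps one of these, and no 4 of the listed sets are pairwise disjoint, so 3 is the maximum.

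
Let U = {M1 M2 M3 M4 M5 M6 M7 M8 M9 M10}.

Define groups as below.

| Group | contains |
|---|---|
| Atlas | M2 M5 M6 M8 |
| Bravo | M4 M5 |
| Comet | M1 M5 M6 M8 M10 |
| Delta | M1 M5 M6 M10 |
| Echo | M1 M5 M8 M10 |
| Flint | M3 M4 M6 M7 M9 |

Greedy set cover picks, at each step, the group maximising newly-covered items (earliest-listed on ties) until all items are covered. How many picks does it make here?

Greedy: pick Comet (covers 5 new) → pick Flint (covers 4 new) → pick Atlas (covers 1 new). Total picks: 3.

3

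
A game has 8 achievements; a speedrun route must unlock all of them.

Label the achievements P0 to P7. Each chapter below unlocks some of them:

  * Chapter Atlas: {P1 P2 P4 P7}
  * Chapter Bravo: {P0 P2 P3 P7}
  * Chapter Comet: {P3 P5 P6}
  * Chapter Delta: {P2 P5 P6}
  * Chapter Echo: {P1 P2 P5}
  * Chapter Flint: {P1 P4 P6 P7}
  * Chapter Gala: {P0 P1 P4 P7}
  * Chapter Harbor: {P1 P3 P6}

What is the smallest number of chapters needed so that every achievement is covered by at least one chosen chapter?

Bravo and Comet and Flint together: Bravo ∪ Comet ∪ Flint = {P0, P1, P2, P3, P4, P5, P6, P7} — every achievement is covered.
No 2 of the 8 chapters cover everything (all 28 combinations miss at least one achievement), so 3 is optimal.

3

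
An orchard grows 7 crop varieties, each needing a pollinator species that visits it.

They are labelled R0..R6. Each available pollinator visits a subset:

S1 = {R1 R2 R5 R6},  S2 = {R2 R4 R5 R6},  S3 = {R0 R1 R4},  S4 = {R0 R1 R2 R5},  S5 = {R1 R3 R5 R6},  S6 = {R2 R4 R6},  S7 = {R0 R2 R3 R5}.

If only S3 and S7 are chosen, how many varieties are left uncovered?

Union of S3, S7 = {R0, R1, R2, R3, R4, R5}.
Not covered: R6 — 1 variety.

1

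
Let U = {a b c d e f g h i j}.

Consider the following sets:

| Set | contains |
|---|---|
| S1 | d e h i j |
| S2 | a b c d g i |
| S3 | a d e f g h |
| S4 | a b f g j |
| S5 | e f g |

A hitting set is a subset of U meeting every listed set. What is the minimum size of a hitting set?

2

Take T = {e, g}. Each listed set contains at least one of these, so T is a hitting set of size 2.
No single item lies in every set, so at least 2 are needed and 2 is optimal.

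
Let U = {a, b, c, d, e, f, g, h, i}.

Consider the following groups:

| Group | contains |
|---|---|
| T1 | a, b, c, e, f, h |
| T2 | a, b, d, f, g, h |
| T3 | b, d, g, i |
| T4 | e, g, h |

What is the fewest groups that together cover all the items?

T1 and T3 cover everything between them: the union {a, b, c, d, e, f, g, h, i} is all of U.
No single group has all 9 items (the largest, T1, has 6), so 2 is optimal.

2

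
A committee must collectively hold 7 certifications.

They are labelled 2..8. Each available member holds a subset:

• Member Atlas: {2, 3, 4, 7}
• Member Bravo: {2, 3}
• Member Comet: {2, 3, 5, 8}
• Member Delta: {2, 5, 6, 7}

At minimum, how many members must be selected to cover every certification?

Take {Atlas, Comet, Delta}. Their union is {2, 3, 4, 5, 6, 7, 8}, which is all 7 certifications.
Only Atlas contains 4, so Atlas is forced; the remaining 3 certifications need at least 2 more members (each remaining member adds at most 2) — so at least 3 members are needed, and 3 is optimal.

3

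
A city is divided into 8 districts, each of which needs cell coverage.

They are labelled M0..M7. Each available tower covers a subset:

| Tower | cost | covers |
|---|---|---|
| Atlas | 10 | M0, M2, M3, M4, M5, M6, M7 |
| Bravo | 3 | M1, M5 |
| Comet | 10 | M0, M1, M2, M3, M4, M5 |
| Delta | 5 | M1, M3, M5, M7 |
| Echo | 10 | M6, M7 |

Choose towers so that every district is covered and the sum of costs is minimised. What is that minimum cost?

Atlas, Bravo together cover every district (Atlas ∪ Bravo = {M0, M1, M2, M3, M4, M5, M6, M7}); total cost 10 + 3 = 13.
The greedy pick Delta, Atlas costs 15; no covering selection beats 13.

13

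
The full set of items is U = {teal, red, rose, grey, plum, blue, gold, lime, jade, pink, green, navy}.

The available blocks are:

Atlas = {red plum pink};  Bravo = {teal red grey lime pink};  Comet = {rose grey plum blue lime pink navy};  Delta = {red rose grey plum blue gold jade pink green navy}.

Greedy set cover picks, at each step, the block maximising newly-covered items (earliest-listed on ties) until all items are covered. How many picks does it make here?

2

Greedy: pick Delta (covers 10 new) → pick Bravo (covers 2 new). Total picks: 2.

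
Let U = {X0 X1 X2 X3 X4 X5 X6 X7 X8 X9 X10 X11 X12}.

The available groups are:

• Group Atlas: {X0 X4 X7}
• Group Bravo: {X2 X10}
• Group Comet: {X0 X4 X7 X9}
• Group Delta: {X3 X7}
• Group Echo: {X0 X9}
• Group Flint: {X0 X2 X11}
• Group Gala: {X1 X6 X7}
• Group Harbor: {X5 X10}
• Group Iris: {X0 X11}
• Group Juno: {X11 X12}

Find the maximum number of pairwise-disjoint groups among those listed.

Delta, Echo, Harbor, Juno are pairwise disjoint (Delta={X3,X7}; Echo={X0,X9}; Harbor={X5,X10}; Juno={X11,X12}).
Every remaining group overlaps one of these, and no 5 of the listed groups are pairwise disjoint, so 4 is the maximum.

4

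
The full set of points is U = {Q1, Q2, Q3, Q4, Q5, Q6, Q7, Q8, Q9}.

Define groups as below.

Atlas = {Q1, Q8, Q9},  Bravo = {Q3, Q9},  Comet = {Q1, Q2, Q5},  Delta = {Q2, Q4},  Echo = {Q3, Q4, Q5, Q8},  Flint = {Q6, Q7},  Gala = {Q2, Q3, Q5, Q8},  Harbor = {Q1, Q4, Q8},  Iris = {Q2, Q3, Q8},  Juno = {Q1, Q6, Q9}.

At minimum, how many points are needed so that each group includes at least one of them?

4

Take H = {Q1, Q3, Q4, Q6}. Each listed group contains at least one of these, so H is a hitting set of size 4.
No choice of 3 points meets every group, so 4 is the minimum.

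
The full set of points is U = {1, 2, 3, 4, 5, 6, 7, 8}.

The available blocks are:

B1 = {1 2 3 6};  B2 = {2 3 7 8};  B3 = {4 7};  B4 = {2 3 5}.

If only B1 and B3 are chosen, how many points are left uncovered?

2

Union of B1, B3 = {1, 2, 3, 4, 6, 7}.
Not covered: 5, 8 — 2 points.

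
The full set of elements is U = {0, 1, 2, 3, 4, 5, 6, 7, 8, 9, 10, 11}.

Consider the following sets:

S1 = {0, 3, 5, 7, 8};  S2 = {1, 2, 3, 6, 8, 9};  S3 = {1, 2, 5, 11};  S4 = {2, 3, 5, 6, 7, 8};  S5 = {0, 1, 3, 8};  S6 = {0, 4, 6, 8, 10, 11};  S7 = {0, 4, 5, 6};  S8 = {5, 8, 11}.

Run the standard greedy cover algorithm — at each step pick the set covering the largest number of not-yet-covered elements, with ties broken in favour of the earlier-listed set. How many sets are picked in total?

Greedy: pick S2 (covers 6 new) → pick S6 (covers 4 new) → pick S1 (covers 2 new). Total picks: 3.

3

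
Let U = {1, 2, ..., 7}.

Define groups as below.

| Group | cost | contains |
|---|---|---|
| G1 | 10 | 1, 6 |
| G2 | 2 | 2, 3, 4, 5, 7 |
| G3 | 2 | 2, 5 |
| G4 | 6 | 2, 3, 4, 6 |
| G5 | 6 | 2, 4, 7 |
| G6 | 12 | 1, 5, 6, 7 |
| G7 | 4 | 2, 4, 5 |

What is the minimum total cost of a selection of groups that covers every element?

G1, G2 together cover every element (G1 ∪ G2 = {1, 2, 3, 4, 5, 6, 7}); total cost 10 + 2 = 12.
No covering selection has total cost below 12.

12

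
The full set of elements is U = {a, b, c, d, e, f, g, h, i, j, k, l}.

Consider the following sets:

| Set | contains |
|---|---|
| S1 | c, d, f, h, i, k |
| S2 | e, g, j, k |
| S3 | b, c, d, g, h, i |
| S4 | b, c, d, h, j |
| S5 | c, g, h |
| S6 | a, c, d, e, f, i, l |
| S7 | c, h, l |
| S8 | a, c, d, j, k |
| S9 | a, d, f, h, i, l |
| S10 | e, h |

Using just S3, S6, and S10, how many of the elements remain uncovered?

2

Union of S3, S6, S10 = {a, b, c, d, e, f, g, h, i, l}.
Not covered: j, k — 2 elements.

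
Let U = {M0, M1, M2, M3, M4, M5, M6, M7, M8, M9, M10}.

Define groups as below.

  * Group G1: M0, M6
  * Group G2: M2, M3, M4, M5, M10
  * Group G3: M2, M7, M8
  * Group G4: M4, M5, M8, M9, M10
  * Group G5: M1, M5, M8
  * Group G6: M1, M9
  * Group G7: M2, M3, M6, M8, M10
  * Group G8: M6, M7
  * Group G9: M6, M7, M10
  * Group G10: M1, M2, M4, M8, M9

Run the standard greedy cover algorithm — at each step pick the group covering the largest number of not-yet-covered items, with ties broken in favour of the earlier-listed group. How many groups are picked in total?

Greedy: pick G2 (covers 5 new) → pick G10 (covers 3 new) → pick G1 (covers 2 new) → pick G3 (covers 1 new). Total picks: 4.

4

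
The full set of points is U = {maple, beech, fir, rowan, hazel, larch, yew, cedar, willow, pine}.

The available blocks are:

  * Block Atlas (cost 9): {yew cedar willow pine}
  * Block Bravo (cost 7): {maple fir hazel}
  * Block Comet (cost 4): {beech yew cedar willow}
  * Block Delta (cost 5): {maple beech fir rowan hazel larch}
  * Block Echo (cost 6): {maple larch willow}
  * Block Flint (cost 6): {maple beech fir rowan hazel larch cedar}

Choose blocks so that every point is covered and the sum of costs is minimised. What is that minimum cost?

Atlas, Delta together cover every point (Atlas ∪ Delta = {maple, beech, fir, rowan, hazel, larch, yew, cedar, willow, pine}); total cost 9 + 5 = 14.
The greedy pick Delta, Comet, Atlas costs 18; no covering selection beats 14.

14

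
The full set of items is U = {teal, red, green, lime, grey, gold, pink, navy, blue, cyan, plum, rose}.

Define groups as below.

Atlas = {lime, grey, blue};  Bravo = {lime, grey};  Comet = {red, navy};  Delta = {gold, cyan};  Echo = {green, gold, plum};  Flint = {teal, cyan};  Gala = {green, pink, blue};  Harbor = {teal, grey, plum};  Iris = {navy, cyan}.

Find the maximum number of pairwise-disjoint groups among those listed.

4

Atlas, Comet, Echo, Flint are pairwise disjoint (Atlas={lime,grey,blue}; Comet={red,navy}; Echo={green,gold,plum}; Flint={teal,cyan}).
Every remaining group overlaps one of these, and no 5 of the listed groups are pairwise disjoint, so 4 is the maximum.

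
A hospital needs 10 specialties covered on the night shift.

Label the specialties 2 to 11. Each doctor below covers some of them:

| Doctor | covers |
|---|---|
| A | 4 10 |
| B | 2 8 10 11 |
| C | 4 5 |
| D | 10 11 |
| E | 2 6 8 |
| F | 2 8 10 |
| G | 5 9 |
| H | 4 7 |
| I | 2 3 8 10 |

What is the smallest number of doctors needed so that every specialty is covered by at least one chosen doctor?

D and E and G and H and I together: D ∪ E ∪ G ∪ H ∪ I = {2, 3, 4, 5, 6, 7, 8, 9, 10, 11} — every specialty is covered.
Only E contains 6, so E is forced; the remaining 7 specialties need at least 4 more doctors (each remaining doctor adds at most 2) — so at least 5 doctors are needed, and 5 is optimal.

5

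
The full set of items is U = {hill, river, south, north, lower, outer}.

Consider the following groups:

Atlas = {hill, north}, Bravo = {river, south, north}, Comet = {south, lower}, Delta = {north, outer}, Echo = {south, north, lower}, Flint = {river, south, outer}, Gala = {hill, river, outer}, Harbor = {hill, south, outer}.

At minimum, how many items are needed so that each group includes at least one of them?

3

Take H = {river, south, north}. Each listed group contains at least one of these, so H is a hitting set of size 3.
No choice of 2 items meets every group, so 3 is the minimum.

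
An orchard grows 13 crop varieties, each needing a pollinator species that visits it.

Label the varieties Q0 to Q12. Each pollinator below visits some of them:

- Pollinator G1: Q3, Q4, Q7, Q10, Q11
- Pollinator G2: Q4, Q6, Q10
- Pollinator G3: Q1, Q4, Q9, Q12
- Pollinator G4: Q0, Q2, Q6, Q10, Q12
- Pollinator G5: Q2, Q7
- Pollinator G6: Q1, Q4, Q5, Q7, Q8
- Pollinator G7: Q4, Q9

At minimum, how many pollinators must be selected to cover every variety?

G1 and G4 and G6 and G7 together: G1 ∪ G4 ∪ G6 ∪ G7 = {Q0, Q1, Q2, Q3, Q4, Q5, Q6, Q7, Q8, Q9, Q10, Q11, Q12} — every variety is covered.
No 3 of the 7 pollinators cover everything (all 35 combinations miss at least one variety), so 4 is optimal.

4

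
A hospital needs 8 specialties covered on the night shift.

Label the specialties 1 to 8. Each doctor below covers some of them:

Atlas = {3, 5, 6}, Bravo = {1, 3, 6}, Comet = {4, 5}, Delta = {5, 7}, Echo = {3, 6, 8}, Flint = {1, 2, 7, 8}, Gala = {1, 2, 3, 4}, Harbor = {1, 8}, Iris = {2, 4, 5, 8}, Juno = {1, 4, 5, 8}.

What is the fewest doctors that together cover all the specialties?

Bravo and Flint and Juno together: Bravo ∪ Flint ∪ Juno = {1, 2, 3, 4, 5, 6, 7, 8} — every specialty is covered.
No 2 of the 10 doctors cover everything (all 45 combinations miss at least one specialty), so 3 is optimal.

3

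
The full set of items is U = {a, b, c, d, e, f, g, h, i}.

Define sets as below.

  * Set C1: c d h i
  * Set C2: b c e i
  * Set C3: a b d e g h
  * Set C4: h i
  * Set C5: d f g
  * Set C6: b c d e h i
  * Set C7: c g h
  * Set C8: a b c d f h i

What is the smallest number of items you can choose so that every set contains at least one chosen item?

Take T = {g, i}. Each listed set contains at least one of these, so T is a hitting set of size 2.
The sets C2, C5 are pairwise disjoint, so any hitting set needs a separate item for each — at least 2. Hence 2 is optimal.

2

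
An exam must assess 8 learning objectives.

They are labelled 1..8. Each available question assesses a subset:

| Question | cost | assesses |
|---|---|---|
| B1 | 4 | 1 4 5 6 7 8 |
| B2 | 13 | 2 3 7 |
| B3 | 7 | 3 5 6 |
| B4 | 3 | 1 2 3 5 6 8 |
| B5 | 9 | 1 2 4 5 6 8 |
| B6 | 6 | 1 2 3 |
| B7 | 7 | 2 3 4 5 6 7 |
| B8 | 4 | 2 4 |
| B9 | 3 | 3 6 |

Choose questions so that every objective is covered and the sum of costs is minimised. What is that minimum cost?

B1, B4 together cover every objective (B1 ∪ B4 = {1, 2, 3, 4, 5, 6, 7, 8}); total cost 4 + 3 = 7.
No covering selection has total cost below 7.

7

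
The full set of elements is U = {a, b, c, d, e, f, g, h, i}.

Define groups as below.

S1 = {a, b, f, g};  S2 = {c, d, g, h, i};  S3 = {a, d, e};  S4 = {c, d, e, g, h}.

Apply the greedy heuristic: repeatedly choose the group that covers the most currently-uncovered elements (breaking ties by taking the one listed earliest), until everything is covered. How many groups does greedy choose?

Greedy: pick S2 (covers 5 new) → pick S1 (covers 3 new) → pick S3 (covers 1 new). Total picks: 3.

3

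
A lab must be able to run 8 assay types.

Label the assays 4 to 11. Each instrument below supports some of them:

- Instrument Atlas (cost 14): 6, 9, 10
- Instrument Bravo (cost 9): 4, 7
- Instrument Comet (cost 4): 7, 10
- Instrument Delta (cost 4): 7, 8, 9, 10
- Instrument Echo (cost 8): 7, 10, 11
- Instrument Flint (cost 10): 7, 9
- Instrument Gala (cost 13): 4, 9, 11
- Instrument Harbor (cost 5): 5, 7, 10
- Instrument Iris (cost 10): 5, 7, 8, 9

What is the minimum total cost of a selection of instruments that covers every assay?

36

Atlas, Delta, Gala, Harbor together cover every assay (Atlas ∪ Delta ∪ Gala ∪ Harbor = {4, 5, 6, 7, 8, 9, 10, 11}); total cost 14 + 4 + 13 + 5 = 36.
No covering selection has total cost below 36.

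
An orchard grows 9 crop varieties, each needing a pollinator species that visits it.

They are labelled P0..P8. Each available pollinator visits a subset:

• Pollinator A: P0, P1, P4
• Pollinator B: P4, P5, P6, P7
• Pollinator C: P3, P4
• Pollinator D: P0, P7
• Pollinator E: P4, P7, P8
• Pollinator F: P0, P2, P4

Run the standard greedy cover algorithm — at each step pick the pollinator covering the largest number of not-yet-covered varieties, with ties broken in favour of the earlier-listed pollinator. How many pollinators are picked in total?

Greedy: pick B (covers 4 new) → pick A (covers 2 new) → pick C (covers 1 new) → pick E (covers 1 new) → pick F (covers 1 new). Total picks: 5.

5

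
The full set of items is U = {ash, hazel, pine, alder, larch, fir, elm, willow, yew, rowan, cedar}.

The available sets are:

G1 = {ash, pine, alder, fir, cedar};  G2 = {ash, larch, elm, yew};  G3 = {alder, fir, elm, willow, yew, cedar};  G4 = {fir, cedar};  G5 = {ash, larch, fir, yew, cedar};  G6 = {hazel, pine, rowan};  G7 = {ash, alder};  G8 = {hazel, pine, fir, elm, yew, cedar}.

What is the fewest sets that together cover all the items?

G2, G3, and G6 cover everything between them: the union {ash, hazel, pine, alder, larch, fir, elm, willow, yew, rowan, cedar} is all of U.
Only G3 contains willow, so G3 is forced; the remaining 5 items need at least 2 more sets (each remaining set adds at most 3) — so at least 3 sets are needed, and 3 is optimal.

3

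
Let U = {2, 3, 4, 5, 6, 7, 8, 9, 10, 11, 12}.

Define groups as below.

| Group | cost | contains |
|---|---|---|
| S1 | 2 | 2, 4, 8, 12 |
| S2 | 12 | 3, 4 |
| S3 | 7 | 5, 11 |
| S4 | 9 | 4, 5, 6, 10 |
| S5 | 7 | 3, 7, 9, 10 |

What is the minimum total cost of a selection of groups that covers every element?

25

S1, S3, S4, S5 together cover every element (S1 ∪ S3 ∪ S4 ∪ S5 = {2, 3, 4, 5, 6, 7, 8, 9, 10, 11, 12}); total cost 2 + 7 + 9 + 7 = 25.
No covering selection has total cost below 25.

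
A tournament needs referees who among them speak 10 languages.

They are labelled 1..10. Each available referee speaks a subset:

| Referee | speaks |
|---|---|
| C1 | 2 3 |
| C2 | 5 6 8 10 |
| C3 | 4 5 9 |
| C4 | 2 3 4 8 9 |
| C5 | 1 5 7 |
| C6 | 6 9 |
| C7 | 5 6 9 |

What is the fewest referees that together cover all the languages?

3

C2 and C4 and C5 together: C2 ∪ C4 ∪ C5 = {1, 2, 3, 4, 5, 6, 7, 8, 9, 10} — every language is covered.
Only C5 contains 1, so C5 is forced; the remaining 7 languages need at least 2 more referees (each remaining referee adds at most 5) — so at least 3 referees are needed, and 3 is optimal.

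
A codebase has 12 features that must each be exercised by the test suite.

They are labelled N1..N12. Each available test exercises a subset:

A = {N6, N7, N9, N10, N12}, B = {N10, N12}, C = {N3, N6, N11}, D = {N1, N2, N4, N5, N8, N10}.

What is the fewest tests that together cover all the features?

Take {A, C, D}. Their union is {N1, N2, N3, N4, N5, N6, N7, N8, N9, N10, N11, N12}, which is all 12 features.
Only D contains N1, so D is forced; the remaining 6 features need at least 2 more tests (each remaining test adds at most 4) — so at least 3 tests are needed, and 3 is optimal.

3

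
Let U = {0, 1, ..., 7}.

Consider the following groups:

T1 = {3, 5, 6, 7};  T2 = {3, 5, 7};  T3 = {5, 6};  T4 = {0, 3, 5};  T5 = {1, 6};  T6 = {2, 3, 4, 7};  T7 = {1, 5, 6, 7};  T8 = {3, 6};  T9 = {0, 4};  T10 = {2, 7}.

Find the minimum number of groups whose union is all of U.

T4 and T5 and T6 together: T4 ∪ T5 ∪ T6 = {0, 1, 2, 3, 4, 5, 6, 7} — every element is covered.
No 2 of the 10 groups cover everything (all 45 combinations miss at least one element), so 3 is optimal.

3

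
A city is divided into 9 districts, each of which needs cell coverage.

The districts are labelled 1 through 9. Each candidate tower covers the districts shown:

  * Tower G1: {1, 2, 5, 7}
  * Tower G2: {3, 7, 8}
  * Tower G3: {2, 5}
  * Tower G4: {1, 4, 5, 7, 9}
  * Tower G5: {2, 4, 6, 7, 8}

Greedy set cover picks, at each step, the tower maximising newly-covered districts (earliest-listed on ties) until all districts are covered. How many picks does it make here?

Greedy: pick G4 (covers 5 new) → pick G5 (covers 3 new) → pick G2 (covers 1 new). Total picks: 3.

3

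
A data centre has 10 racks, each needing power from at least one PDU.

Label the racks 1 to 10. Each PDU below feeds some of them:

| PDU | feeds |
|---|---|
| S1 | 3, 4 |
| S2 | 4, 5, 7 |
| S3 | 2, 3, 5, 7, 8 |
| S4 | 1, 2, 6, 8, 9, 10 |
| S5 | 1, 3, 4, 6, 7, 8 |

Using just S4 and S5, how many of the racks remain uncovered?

Union of S4, S5 = {1, 2, 3, 4, 6, 7, 8, 9, 10}.
Not covered: 5 — 1 rack.

1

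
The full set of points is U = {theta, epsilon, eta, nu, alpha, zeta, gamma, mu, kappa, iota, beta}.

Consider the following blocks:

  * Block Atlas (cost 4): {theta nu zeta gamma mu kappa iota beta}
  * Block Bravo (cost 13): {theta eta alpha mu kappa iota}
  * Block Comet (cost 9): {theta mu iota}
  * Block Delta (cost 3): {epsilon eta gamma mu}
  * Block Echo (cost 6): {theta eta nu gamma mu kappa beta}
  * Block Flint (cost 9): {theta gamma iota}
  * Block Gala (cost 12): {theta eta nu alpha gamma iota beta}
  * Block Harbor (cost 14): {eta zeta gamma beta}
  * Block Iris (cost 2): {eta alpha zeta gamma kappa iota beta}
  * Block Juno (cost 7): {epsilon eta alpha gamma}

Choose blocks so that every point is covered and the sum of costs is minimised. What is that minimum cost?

Atlas, Delta, Iris together cover every point (Atlas ∪ Delta ∪ Iris = {theta, epsilon, eta, nu, alpha, zeta, gamma, mu, kappa, iota, beta}); total cost 4 + 3 + 2 = 9.
No covering selection has total cost below 9.

9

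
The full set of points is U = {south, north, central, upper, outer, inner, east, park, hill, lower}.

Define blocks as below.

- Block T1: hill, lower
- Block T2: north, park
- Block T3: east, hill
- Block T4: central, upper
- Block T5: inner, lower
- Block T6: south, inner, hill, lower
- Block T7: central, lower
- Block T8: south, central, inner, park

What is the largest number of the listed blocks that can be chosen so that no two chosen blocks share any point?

4

T2, T3, T4, T5 are pairwise disjoint (T2={north,park}; T3={east,hill}; T4={central,upper}; T5={inner,lower}).
Every remaining block overlaps one of these, and no 5 of the listed blocks are pairwise disjoint, so 4 is the maximum.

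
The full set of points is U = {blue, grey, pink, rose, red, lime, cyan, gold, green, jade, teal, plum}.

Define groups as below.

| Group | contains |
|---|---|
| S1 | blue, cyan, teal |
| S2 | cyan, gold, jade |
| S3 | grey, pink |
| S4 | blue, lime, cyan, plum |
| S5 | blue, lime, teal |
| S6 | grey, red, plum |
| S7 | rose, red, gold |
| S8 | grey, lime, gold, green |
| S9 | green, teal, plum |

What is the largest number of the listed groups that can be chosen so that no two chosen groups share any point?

S3, S4, S7 are pairwise disjoint (S3={grey,pink}; S4={blue,lime,cyan,plum}; S7={rose,red,gold}).
Every remaining group overlaps one of these, and no 4 of the listed groups are pairwise disjoint, so 3 is the maximum.

3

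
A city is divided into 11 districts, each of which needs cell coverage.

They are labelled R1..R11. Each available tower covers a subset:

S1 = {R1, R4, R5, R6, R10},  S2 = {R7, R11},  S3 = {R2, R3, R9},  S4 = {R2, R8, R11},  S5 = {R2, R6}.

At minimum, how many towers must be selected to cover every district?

4

S1 and S2 and S3 and S4 together: S1 ∪ S2 ∪ S3 ∪ S4 = {R1, R2, R3, R4, R5, R6, R7, R8, R9, R10, R11} — every district is covered.
No 3 of the 5 towers cover everything (all 10 combinations miss at least one district), so 4 is optimal.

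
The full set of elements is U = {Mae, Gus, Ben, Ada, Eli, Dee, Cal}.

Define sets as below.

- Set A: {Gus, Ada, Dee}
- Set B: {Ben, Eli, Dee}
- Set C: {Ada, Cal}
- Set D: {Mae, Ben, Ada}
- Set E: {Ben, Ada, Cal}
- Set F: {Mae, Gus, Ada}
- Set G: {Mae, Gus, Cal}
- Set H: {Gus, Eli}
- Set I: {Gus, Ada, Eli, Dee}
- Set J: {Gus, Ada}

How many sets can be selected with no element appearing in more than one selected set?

B, F are pairwise disjoint (B={Ben,Eli,Dee}; F={Mae,Gus,Ada}).
Every remaining set overlaps one of these, and no 3 of the listed sets are pairwise disjoint, so 2 is the maximum.

2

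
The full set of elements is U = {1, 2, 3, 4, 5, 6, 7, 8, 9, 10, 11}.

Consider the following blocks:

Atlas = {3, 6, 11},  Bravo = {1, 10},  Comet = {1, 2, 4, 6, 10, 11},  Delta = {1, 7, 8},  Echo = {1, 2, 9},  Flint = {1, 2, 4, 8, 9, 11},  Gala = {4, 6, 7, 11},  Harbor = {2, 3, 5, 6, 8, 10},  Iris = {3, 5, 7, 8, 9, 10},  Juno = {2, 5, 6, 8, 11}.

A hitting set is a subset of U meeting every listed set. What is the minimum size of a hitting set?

3

H = {1, 6, 9} meets every block (each contains at least one member of H), and |H| = 3.
No choice of 2 elements meets every block, so 3 is the minimum.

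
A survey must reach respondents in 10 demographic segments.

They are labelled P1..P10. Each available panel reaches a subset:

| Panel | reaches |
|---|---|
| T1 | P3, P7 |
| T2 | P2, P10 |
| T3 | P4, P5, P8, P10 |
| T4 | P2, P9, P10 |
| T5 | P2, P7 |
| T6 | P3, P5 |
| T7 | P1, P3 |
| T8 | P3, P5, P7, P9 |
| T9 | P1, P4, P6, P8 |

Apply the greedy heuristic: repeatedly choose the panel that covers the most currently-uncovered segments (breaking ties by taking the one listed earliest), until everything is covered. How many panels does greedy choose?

4

Greedy: pick T3 (covers 4 new) → pick T8 (covers 3 new) → pick T9 (covers 2 new) → pick T2 (covers 1 new). Total picks: 4.
(The true minimum cover uses only 3 panels, so greedy is not optimal here.)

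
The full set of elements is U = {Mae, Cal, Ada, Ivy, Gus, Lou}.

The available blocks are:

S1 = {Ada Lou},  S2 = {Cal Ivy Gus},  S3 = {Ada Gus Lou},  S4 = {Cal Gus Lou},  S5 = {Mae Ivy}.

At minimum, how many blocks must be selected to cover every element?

S3, S4, and S5 cover everything between them: the union {Mae, Cal, Ada, Ivy, Gus, Lou} is all of U.
Only S5 contains Mae, so S5 is forced; the remaining 4 elements need at least 2 more blocks (each remaining block adds at most 3) — so at least 3 blocks are needed, and 3 is optimal.

3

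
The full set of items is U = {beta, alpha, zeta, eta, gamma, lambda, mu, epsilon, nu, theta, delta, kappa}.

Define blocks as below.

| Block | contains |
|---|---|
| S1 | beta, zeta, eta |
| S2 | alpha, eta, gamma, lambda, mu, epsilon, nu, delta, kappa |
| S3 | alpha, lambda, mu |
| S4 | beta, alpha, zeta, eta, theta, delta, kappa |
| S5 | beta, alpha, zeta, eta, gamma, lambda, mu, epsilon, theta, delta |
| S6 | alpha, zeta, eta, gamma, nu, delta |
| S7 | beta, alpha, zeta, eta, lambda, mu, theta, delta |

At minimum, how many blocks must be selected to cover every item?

S2 and S5 together: S2 ∪ S5 = {beta, alpha, zeta, eta, gamma, lambda, mu, epsilon, nu, theta, delta, kappa} — every item is covered.
No single block has all 12 items (the largest, S5, has 10), so 2 is optimal.

2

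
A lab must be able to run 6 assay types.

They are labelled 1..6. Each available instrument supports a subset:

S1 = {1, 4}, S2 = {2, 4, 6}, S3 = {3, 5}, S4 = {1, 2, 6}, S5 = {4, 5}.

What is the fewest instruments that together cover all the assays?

3

Take {S1, S3, S4}. Their union is {1, 2, 3, 4, 5, 6}, which is all 6 assays.
Only S3 contains 3, so S3 is forced; the remaining 4 assays need at least 2 more instruments (each remaining instrument adds at most 3) — so at least 3 instruments are needed, and 3 is optimal.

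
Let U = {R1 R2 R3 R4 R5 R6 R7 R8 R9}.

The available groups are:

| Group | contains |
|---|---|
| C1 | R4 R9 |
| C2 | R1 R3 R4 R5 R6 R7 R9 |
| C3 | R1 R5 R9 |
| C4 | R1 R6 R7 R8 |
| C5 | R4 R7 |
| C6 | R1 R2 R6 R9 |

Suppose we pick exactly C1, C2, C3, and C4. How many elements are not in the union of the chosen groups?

1

Union of C1, C2, C3, C4 = {R1, R3, R4, R5, R6, R7, R8, R9}.
Not covered: R2 — 1 element.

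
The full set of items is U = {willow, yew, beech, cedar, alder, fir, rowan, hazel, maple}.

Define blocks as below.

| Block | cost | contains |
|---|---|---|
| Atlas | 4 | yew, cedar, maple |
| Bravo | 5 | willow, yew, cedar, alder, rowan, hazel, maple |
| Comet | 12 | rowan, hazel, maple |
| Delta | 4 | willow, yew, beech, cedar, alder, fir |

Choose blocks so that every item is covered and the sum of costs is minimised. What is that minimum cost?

9

Bravo, Delta together cover every item (Bravo ∪ Delta = {willow, yew, beech, cedar, alder, fir, rowan, hazel, maple}); total cost 5 + 4 = 9.
No covering selection has total cost below 9.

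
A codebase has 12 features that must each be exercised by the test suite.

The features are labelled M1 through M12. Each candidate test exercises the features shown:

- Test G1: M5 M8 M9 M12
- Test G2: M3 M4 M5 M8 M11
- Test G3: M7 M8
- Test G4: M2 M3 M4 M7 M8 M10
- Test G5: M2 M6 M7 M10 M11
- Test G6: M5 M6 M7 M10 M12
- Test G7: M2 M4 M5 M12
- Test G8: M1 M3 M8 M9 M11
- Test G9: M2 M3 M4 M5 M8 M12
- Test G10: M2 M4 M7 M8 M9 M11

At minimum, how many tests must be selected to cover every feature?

3

Take {G4, G6, G8}. Their union is {M1, M2, M3, M4, M5, M6, M7, M8, M9, M10, M11, M12}, which is all 12 features.
Only G8 contains M1, so G8 is forced; the remaining 7 features need at least 2 more tests (each remaining test adds at most 5) — so at least 3 tests are needed, and 3 is optimal.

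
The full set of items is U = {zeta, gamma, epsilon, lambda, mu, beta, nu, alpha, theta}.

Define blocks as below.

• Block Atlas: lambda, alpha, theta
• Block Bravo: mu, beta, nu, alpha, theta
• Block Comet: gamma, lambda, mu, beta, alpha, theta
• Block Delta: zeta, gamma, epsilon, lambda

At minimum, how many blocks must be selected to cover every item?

Bravo and Delta together: Bravo ∪ Delta = {zeta, gamma, epsilon, lambda, mu, beta, nu, alpha, theta} — every item is covered.
No single block has all 9 items (the largest, Comet, has 6), so 2 is optimal.

2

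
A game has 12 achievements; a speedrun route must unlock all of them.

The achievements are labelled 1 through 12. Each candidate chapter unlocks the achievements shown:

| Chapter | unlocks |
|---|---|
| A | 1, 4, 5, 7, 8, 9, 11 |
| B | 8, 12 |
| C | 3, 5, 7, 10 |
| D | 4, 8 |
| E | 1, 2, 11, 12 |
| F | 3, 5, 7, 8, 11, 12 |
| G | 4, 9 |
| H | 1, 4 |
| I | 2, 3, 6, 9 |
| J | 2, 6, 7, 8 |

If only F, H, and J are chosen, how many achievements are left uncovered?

2

Union of F, H, J = {1, 2, 3, 4, 5, 6, 7, 8, 11, 12}.
Not covered: 9, 10 — 2 achievements.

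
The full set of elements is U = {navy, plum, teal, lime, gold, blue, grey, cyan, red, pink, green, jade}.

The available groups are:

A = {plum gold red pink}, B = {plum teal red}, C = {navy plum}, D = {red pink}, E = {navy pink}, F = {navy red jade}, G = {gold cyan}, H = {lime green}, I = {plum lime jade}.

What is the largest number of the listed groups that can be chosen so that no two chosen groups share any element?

C, D, G, H are pairwise disjoint (C={navy,plum}; D={red,pink}; G={gold,cyan}; H={lime,green}).
Every remaining group overlaps one of these, and no 5 of the listed groups are pairwise disjoint, so 4 is the maximum.

4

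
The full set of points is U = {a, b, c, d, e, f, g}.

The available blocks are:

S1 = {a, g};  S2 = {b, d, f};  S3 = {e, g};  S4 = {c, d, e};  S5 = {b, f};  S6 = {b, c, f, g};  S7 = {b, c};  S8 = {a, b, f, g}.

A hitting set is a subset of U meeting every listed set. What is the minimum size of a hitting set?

H = {a, b, e} meets every block (each contains at least one member of H), and |H| = 3.
The blocks S1, S4, S5 are pairwise disjoint, so any hitting set needs a separate point for each — at least 3. Hence 3 is optimal.

3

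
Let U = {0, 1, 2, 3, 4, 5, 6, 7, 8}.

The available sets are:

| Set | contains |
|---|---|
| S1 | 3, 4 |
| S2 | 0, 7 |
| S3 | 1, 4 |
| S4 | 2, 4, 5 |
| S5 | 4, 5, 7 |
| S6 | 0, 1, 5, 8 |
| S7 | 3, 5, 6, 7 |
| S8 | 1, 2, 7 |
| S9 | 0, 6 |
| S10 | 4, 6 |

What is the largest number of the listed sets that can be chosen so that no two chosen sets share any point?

S1, S8, S9 are pairwise disjoint (S1={3,4}; S8={1,2,7}; S9={0,6}).
Every remaining set overlaps one of these, and no 4 of the listed sets are pairwise disjoint, so 3 is the maximum.

3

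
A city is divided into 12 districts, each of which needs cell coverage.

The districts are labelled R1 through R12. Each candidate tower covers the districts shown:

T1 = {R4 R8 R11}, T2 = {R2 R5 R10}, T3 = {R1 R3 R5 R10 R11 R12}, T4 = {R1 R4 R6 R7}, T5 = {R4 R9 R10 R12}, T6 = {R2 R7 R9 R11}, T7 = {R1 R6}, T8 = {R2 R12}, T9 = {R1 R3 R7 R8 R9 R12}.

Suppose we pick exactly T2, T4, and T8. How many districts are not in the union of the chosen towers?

4

Union of T2, T4, T8 = {R1, R2, R4, R5, R6, R7, R10, R12}.
Not covered: R3, R8, R9, R11 — 4 districts.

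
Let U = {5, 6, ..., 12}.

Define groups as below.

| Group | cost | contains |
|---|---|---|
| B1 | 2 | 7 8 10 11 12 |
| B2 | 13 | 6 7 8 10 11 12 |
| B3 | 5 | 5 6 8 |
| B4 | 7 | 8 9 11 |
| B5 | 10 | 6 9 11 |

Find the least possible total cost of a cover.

B1, B3, B4 together cover every point (B1 ∪ B3 ∪ B4 = {5, 6, 7, 8, 9, 10, 11, 12}); total cost 2 + 5 + 7 = 14.
No covering selection has total cost below 14.

14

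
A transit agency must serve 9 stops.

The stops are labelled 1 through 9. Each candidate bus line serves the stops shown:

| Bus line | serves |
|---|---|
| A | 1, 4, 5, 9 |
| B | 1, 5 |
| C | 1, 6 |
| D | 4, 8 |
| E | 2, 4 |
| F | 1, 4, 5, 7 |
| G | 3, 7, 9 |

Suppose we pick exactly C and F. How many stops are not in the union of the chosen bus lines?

4

Union of C, F = {1, 4, 5, 6, 7}.
Not covered: 2, 3, 8, 9 — 4 stops.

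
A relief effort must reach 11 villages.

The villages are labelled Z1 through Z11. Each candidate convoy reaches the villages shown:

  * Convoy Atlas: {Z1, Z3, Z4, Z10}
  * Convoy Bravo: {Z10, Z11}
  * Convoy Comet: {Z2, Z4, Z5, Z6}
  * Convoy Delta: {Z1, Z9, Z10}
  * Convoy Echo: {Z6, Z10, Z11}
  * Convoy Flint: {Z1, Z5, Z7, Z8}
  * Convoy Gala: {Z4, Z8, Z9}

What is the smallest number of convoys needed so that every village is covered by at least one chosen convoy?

5

Take {Atlas, Comet, Delta, Echo, Flint}. Their union is {Z1, Z2, Z3, Z4, Z5, Z6, Z7, Z8, Z9, Z10, Z11}, which is all 11 villages.
No 4 of the 7 convoys cover everything (all 35 combinations miss at least one village), so 5 is optimal.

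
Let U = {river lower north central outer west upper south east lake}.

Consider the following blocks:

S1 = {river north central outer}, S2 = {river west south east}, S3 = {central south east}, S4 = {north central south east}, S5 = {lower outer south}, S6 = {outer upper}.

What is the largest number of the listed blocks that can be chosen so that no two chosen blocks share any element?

2

S2, S6 are pairwise disjoint (S2={river,west,south,east}; S6={outer,upper}).
Every remaining block overlaps one of these, and no 3 of the listed blocks are pairwise disjoint, so 2 is the maximum.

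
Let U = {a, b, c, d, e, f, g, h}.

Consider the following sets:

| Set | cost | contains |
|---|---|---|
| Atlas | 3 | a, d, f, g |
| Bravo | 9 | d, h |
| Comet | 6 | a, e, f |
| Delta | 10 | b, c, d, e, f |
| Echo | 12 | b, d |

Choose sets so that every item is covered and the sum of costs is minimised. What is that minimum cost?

Atlas, Bravo, Delta together cover every item (Atlas ∪ Bravo ∪ Delta = {a, b, c, d, e, f, g, h}); total cost 3 + 9 + 10 = 22.
No covering selection has total cost below 22.

22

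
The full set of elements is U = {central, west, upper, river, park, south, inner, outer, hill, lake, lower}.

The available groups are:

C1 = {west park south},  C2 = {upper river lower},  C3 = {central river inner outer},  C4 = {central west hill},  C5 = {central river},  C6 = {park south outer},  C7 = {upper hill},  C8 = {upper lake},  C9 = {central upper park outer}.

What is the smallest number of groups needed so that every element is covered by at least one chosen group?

5

C1, C2, C3, C7, and C8 cover everything between them: the union {central, west, upper, river, park, south, inner, outer, hill, lake, lower} is all of U.
No 4 of the 9 groups cover everything (all 126 combinations miss at least one element), so 5 is optimal.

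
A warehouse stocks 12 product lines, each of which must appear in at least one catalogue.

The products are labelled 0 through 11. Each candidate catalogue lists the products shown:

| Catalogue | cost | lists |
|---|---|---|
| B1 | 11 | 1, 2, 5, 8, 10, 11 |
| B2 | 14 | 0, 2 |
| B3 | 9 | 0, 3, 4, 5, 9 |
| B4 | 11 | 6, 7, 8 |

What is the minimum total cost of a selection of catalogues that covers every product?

31

B1, B3, B4 together cover every product (B1 ∪ B3 ∪ B4 = {0, 1, 2, 3, 4, 5, 6, 7, 8, 9, 10, 11}); total cost 11 + 9 + 11 = 31.
No covering selection has total cost below 31.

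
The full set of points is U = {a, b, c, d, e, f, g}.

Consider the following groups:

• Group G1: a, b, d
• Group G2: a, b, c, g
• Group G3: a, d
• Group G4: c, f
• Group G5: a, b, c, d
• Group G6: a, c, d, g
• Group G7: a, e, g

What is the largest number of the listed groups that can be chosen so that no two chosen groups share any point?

2

G3, G4 are pairwise disjoint (G3={a,d}; G4={c,f}).
Every remaining group overlaps one of these, and no 3 of the listed groups are pairwise disjoint, so 2 is the maximum.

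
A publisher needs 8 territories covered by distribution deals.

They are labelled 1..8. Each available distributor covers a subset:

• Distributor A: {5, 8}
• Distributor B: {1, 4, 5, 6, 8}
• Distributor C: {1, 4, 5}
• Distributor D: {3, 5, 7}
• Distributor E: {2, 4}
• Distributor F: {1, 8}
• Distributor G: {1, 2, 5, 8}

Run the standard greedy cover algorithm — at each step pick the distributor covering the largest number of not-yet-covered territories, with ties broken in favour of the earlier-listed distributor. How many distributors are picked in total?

3

Greedy: pick B (covers 5 new) → pick D (covers 2 new) → pick E (covers 1 new). Total picks: 3.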